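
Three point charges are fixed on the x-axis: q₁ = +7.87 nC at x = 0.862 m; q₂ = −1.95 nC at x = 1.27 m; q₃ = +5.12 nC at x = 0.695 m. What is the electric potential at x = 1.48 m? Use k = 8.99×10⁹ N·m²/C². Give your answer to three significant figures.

Electric potential is a scalar, so the contributions from each charge add algebraically: V = Σ kqᵢ/rᵢ.
Distances from the field point to each charge: r₁ = 0.618 m, r₂ = 0.210 m, r₃ = 0.785 m.
V = k[(7.87×10⁻⁹)/(0.618) + (-1.95×10⁻⁹)/(0.210) + (5.12×10⁻⁹)/(0.785)] = 89.6 V.

89.6 V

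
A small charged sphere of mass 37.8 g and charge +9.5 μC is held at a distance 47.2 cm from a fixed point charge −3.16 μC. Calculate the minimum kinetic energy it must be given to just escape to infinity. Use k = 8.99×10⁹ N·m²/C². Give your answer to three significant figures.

To just escape, total mechanical energy must reach zero at infinity: ½mv²_min + U = 0, so ½mv²_min = −U = |kQq|/r.
|U| = |kQq|/r = (8.99×10⁹ N·m²/C²)(3.16×10⁻⁶)(9.50×10⁻⁶)/(0.472) = 0.572 J.

0.572 J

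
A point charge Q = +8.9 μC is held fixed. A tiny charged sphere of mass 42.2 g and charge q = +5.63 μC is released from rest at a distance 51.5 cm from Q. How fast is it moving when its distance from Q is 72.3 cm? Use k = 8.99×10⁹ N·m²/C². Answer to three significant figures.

Only the electrostatic force acts, so mechanical energy is conserved: ½mv² = U₁ − U₂ = kQq(1/r₁ − 1/r₂).
U₁ − U₂ = (8.99×10⁹ N·m²/C²)(8.90×10⁻⁶ C)(5.63×10⁻⁶ C)(1/0.515 − 1/0.723) = 0.252 J.
v = √(2·0.252/0.0422) = 3.45 m/s.

3.45 m/s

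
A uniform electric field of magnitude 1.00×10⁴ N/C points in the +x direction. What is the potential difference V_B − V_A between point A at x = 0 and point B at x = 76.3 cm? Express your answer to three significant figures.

In a uniform field, potential decreases in the direction of E: V_B − V_A = −E·Δx.
V_B − V_A = −(1.00×10⁴ V/m)(0.763 m) = -7630 V.

-7630 V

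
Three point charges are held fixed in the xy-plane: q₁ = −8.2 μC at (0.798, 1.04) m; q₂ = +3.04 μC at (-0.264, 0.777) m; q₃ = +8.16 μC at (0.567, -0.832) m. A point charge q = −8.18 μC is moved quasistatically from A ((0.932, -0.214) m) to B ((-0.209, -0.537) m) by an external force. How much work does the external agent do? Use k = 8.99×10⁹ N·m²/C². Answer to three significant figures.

For quasistatic motion the external work equals the change in potential energy: W_ext = qΔV = q(V_B − V_A).
At A: distances to the source charges are 1.26 m, 1.55 m, 0.718 m; V_A = Σ kqᵢ/rᵢ = 6.13×10⁴ V.
At B: distances to the source charges are 1.87 m, 1.32 m, 0.830 m; V_B = Σ kqᵢ/rᵢ = 6.97×10⁴ V.
ΔV = V_B − V_A = 8400 V.
W_ext = qΔV = (-8.18×10⁻⁶ C)(8400 V) = -0.0687 J.

-0.0687 J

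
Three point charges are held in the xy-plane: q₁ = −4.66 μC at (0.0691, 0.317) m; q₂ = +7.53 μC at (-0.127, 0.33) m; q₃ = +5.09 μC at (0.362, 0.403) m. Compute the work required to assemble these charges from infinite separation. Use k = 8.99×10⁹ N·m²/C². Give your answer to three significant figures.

-1.61 J

The assembly work is the sum of pairwise potential energies, U = Σ_{i<j} kqᵢqⱼ/rᵢⱼ.
Pair separations: r₁₂ = 0.197 m, r₁₃ = 0.305 m, r₂₃ = 0.494 m.
U = (-1.61) + (-0.699) + (0.697) = -1.61 J.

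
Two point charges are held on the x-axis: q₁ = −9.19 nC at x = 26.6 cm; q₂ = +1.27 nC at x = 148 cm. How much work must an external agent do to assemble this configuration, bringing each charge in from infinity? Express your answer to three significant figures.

-8.64×10⁻⁸ J

The work to assemble the configuration equals its total potential energy, U = Σ kqᵢqⱼ/rᵢⱼ over all pairs.
Pair separations: r₁₂ = 1.21 m.
U = (-8.64×10⁻⁸) = -8.64×10⁻⁸ J.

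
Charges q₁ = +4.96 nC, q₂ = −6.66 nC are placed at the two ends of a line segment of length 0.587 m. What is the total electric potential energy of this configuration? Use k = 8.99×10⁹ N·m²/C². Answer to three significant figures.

-5.06×10⁻⁷ J

The work to assemble the configuration equals its total potential energy, U = Σ kqᵢqⱼ/rᵢⱼ over all pairs.
The separation is r = 0.587 m.
U = (-5.06×10⁻⁷) = -5.06×10⁻⁷ J.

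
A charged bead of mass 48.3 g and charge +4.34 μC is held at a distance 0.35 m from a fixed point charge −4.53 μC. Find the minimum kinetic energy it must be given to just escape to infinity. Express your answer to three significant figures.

To just escape, total mechanical energy must reach zero at infinity: ½mv²_min + U = 0, so ½mv²_min = −U = |kQq|/r.
|U| = |kQq|/r = (8.99×10⁹ N·m²/C²)(4.53×10⁻⁶)(4.34×10⁻⁶)/(0.350) = 0.505 J.

0.505 J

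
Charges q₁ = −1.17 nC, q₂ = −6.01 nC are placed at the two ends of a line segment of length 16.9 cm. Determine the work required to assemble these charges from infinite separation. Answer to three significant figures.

The work to assemble the configuration equals its total potential energy, U = Σ kqᵢqⱼ/rᵢⱼ over all pairs.
The separation is r = 0.169 m.
U = (3.74×10⁻⁷) = 3.74×10⁻⁷ J.

3.74×10⁻⁷ J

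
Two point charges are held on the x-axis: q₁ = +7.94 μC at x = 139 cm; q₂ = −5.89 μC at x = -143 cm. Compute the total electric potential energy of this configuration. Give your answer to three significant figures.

-0.149 J

The assembly work is the sum of pairwise potential energies, U = Σ_{i<j} kqᵢqⱼ/rᵢⱼ.
Pair separations: r₁₂ = 2.82 m.
U = (-0.149) = -0.149 J.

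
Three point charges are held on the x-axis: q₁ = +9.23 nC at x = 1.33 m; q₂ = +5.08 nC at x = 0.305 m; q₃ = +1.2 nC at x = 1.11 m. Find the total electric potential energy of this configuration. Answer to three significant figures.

The work to assemble the configuration equals its total potential energy, U = Σ kqᵢqⱼ/rᵢⱼ over all pairs.
Pair separations: r₁₂ = 1.03 m, r₁₃ = 0.220 m, r₂₃ = 0.805 m.
U = (4.11×10⁻⁷) + (4.53×10⁻⁷) + (6.81×10⁻⁸) = 9.32×10⁻⁷ J.

9.32×10⁻⁷ J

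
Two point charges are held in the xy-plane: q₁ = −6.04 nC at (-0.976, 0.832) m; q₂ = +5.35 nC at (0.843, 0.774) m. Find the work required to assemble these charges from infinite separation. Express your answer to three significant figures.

-1.60×10⁻⁷ J

The work to assemble the configuration equals its total potential energy, U = Σ kqᵢqⱼ/rᵢⱼ over all pairs.
Pair separations: r₁₂ = 1.82 m.
U = (-1.60×10⁻⁷) = -1.60×10⁻⁷ J.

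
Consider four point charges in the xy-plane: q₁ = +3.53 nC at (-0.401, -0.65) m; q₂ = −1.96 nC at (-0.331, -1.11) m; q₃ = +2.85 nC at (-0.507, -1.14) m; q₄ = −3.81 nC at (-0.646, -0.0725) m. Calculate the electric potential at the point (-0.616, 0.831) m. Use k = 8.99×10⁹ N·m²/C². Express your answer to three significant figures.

Electric potential is a scalar, so the contributions from each charge add algebraically: V = Σ kqᵢ/rᵢ.
Distances from the field point to each charge: r₁ = 1.50 m, r₂ = 1.96 m, r₃ = 1.97 m, r₄ = 0.904 m.
V = k[(3.53×10⁻⁹)/(1.50) + (-1.96×10⁻⁹)/(1.96) + (2.85×10⁻⁹)/(1.97) + (-3.81×10⁻⁹)/(0.904)] = -12.7 V.

-12.7 V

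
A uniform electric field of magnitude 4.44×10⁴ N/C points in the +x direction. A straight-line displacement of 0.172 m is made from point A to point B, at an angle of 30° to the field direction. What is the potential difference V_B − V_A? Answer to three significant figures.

Only the component of displacement along E changes the potential: ΔV = −E·d·cosθ.
ΔV = −(4.44×10⁴ V/m)(0.172 m)cos30° = -6610 V.

-6610 V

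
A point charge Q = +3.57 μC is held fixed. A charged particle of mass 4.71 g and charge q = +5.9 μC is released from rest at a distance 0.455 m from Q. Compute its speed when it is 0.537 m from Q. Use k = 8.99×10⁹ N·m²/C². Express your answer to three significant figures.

Only the electrostatic force acts, so mechanical energy is conserved: ½mv² = U₁ − U₂ = kQq(1/r₁ − 1/r₂).
U₁ − U₂ = (8.99×10⁹ N·m²/C²)(3.57×10⁻⁶ C)(5.90×10⁻⁶ C)(1/0.455 − 1/0.537) = 0.0635 J.
v = √(2·0.0635/4.71×10⁻³) = 5.19 m/s.

5.19 m/s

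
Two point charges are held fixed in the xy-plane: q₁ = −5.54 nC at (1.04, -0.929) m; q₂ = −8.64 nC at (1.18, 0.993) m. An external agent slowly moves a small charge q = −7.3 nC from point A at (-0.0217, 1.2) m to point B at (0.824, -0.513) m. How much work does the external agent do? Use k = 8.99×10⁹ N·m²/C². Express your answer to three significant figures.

5.24×10⁻⁷ J

For quasistatic motion the external work equals the change in potential energy: W_ext = qΔV = q(V_B − V_A).
At A: distances to the source charges are 2.38 m, 1.22 m; V_A = Σ kqᵢ/rᵢ = -84.6 V.
At B: distances to the source charges are 0.469 m, 1.55 m; V_B = Σ kqᵢ/rᵢ = -156 V.
ΔV = V_B − V_A = -71.8 V.
W_ext = qΔV = (-7.30×10⁻⁹ C)(-71.8 V) = 5.24×10⁻⁷ J.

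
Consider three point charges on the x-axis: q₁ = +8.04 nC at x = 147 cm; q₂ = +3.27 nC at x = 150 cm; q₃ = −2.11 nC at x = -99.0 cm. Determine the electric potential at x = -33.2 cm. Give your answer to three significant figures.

Electric potential is a scalar, so the contributions from each charge add algebraically: V = Σ kqᵢ/rᵢ.
Distances from the field point to each charge: r₁ = 1.80 m, r₂ = 1.83 m, r₃ = 0.658 m.
V = k[(8.04×10⁻⁹)/(1.80) + (3.27×10⁻⁹)/(1.83) + (-2.11×10⁻⁹)/(0.658)] = 27.3 V.

27.3 V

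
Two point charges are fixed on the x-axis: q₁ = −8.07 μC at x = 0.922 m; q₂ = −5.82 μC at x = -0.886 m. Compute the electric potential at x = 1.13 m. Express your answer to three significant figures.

-3.75×10⁵ V

Electric potential is a scalar, so the contributions from each charge add algebraically: V = Σ kqᵢ/rᵢ.
Distances from the field point to each charge: r₁ = 0.208 m, r₂ = 2.02 m.
V = k[(-8.07×10⁻⁶)/(0.208) + (-5.82×10⁻⁶)/(2.02)] = -3.75×10⁵ V.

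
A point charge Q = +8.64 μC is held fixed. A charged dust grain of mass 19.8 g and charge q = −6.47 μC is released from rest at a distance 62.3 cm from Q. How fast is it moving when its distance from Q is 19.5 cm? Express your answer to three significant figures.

Only the electrostatic force acts, so mechanical energy is conserved: ½mv² = U₁ − U₂ = kQq(1/r₁ − 1/r₂).
U₁ − U₂ = (8.99×10⁹ N·m²/C²)(8.64×10⁻⁶ C)(-6.47×10⁻⁶ C)(1/0.623 − 1/0.195) = 1.77 J.
v = √(2·1.77/0.0198) = 13.4 m/s.

13.4 m/s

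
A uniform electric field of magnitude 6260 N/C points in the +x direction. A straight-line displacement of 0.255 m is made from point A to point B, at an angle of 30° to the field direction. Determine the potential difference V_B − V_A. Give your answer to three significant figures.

-1380 V

Only the component of displacement along E changes the potential: ΔV = −E·d·cosθ.
ΔV = −(6260 V/m)(0.255 m)cos30° = -1380 V.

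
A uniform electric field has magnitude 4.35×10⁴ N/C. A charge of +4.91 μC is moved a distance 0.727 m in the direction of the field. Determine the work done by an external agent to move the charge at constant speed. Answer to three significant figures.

The potential change for a displacement 0.727 m in the direction of the field is ΔV = −Ed = -3.16×10⁴ V.
W_ext = qΔV = -0.155 J.

-0.155 J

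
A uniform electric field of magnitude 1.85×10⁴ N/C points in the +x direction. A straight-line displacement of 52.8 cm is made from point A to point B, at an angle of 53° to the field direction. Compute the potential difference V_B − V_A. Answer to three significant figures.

-5880 V

Only the component of displacement along E changes the potential: ΔV = −E·d·cosθ.
ΔV = −(1.85×10⁴ V/m)(0.528 m)cos53° = -5880 V.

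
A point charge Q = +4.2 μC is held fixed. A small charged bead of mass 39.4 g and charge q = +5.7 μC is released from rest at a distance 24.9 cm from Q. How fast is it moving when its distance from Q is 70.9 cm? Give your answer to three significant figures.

Only the electrostatic force acts, so mechanical energy is conserved: ½mv² = U₁ − U₂ = kQq(1/r₁ − 1/r₂).
U₁ − U₂ = (8.99×10⁹ N·m²/C²)(4.20×10⁻⁶ C)(5.70×10⁻⁶ C)(1/0.249 − 1/0.709) = 0.561 J.
v = √(2·0.561/0.0394) = 5.34 m/s.

5.34 m/s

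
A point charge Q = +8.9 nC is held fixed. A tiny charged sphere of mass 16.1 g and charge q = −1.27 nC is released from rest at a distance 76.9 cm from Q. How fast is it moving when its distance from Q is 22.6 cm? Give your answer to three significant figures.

Only the electrostatic force acts, so mechanical energy is conserved: ½mv² = U₁ − U₂ = kQq(1/r₁ − 1/r₂).
U₁ − U₂ = (8.99×10⁹ N·m²/C²)(8.90×10⁻⁹ C)(-1.27×10⁻⁹ C)(1/0.769 − 1/0.226) = 3.17×10⁻⁷ J.
v = √(2·3.17×10⁻⁷/0.0161) = 6.28×10⁻³ m/s.

6.28×10⁻³ m/s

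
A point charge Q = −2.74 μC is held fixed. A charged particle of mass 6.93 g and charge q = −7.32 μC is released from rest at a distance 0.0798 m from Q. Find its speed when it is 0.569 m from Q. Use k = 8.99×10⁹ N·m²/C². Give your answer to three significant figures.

23.7 m/s

Only the electrostatic force acts, so mechanical energy is conserved: ½mv² = U₁ − U₂ = kQq(1/r₁ − 1/r₂).
U₁ − U₂ = (8.99×10⁹ N·m²/C²)(-2.74×10⁻⁶ C)(-7.32×10⁻⁶ C)(1/0.0798 − 1/0.569) = 1.94 J.
v = √(2·1.94/6.93×10⁻³) = 23.7 m/s.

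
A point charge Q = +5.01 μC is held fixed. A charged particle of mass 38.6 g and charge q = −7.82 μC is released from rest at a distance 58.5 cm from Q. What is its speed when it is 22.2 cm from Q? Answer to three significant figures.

Only the electrostatic force acts, so mechanical energy is conserved: ½mv² = U₁ − U₂ = kQq(1/r₁ − 1/r₂).
U₁ − U₂ = (8.99×10⁹ N·m²/C²)(5.01×10⁻⁶ C)(-7.82×10⁻⁶ C)(1/0.585 − 1/0.222) = 0.984 J.
v = √(2·0.984/0.0386) = 7.14 m/s.

7.14 m/s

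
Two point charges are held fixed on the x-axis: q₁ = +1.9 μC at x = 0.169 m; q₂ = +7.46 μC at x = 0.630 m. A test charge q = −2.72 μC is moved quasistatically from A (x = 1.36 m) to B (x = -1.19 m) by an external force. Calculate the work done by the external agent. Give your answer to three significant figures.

0.154 J

For quasistatic motion the external work equals the change in potential energy: W_ext = qΔV = q(V_B − V_A).
At A: distances to the source charges are 1.19 m, 0.730 m; V_A = Σ kqᵢ/rᵢ = 1.06×10⁵ V.
At B: distances to the source charges are 1.36 m, 1.82 m; V_B = Σ kqᵢ/rᵢ = 4.94×10⁴ V.
ΔV = V_B − V_A = -5.68×10⁴ V.
W_ext = qΔV = (-2.72×10⁻⁶ C)(-5.68×10⁴ V) = 0.154 J.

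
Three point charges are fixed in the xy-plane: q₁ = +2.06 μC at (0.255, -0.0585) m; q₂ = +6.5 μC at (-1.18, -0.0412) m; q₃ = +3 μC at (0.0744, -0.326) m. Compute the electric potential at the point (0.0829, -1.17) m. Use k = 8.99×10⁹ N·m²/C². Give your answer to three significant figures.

The total potential is the scalar sum of each charge's contribution, V = Σ kqᵢ/rᵢ.
Distances from the field point to each charge: r₁ = 1.12 m, r₂ = 1.69 m, r₃ = 0.844 m.
V = k[(2.06×10⁻⁶)/(1.12) + (6.50×10⁻⁶)/(1.69) + (3.00×10⁻⁶)/(0.844)] = 8.29×10⁴ V.

8.29×10⁴ V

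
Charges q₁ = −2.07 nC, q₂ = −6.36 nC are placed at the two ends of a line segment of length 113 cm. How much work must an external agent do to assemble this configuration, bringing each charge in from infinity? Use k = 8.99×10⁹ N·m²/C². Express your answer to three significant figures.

1.05×10⁻⁷ J

The assembly work is the sum of pairwise potential energies, U = Σ_{i<j} kqᵢqⱼ/rᵢⱼ.
The separation is r = 1.13 m.
U = (1.05×10⁻⁷) = 1.05×10⁻⁷ J.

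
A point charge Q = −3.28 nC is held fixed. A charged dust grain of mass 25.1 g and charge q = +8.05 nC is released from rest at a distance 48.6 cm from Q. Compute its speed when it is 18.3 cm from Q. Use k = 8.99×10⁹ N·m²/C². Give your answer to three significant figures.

Only the electrostatic force acts, so mechanical energy is conserved: ½mv² = U₁ − U₂ = kQq(1/r₁ − 1/r₂).
U₁ − U₂ = (8.99×10⁹ N·m²/C²)(-3.28×10⁻⁹ C)(8.05×10⁻⁹ C)(1/0.486 − 1/0.183) = 8.09×10⁻⁷ J.
v = √(2·8.09×10⁻⁷/0.0251) = 8.03×10⁻³ m/s.

8.03×10⁻³ m/s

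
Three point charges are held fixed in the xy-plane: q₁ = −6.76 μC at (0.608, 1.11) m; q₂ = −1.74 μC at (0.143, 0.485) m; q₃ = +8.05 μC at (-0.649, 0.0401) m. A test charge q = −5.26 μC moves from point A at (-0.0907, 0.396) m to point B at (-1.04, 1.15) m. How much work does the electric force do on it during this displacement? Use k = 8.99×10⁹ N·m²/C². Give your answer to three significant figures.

0.143 J

The work done by the electric force is W_field = −ΔU = −q(V_B − V_A) = q(V_A − V_B).
At A: distances to the source charges are 0.999 m, 0.250 m, 0.662 m; V_A = Σ kqᵢ/rᵢ = -1.41×10⁴ V.
At B: distances to the source charges are 1.65 m, 1.36 m, 1.18 m; V_B = Σ kqᵢ/rᵢ = 1.31×10⁴ V.
ΔV = V_B − V_A = 2.72×10⁴ V.
W_field = −qΔV = −(-5.26×10⁻⁶ C)(2.72×10⁴ V) = 0.143 J.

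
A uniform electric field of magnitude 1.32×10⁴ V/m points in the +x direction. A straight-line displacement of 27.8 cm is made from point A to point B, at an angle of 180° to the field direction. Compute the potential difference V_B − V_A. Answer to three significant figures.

Only the component of displacement along E changes the potential: ΔV = −E·d·cosθ.
ΔV = −(1.32×10⁴ V/m)(0.278 m)cos180° = 3670 V.

3670 V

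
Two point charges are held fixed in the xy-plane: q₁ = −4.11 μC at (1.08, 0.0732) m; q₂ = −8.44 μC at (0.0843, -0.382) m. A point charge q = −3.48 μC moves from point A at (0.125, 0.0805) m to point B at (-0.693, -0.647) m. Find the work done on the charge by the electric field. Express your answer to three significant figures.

The work done by the electric force is W_field = −ΔU = −q(V_B − V_A) = q(V_A − V_B).
At A: distances to the source charges are 0.955 m, 0.464 m; V_A = Σ kqᵢ/rᵢ = -2.02×10⁵ V.
At B: distances to the source charges are 1.91 m, 0.821 m; V_B = Σ kqᵢ/rᵢ = -1.12×10⁵ V.
ΔV = V_B − V_A = 9.04×10⁴ V.
W_field = −qΔV = −(-3.48×10⁻⁶ C)(9.04×10⁴ V) = 0.315 J.

0.315 J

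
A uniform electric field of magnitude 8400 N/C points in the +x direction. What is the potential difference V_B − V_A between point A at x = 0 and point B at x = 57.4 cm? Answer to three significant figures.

In a uniform field, potential decreases in the direction of E: V_B − V_A = −E·Δx.
V_B − V_A = −(8400 V/m)(0.574 m) = -4820 V.

-4820 V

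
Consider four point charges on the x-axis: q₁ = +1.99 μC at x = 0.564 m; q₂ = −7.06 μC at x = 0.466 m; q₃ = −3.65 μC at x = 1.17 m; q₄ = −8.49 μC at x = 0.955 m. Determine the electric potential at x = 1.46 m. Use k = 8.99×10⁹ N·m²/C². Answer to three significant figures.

-3.08×10⁵ V

Electric potential is a scalar, so the contributions from each charge add algebraically: V = Σ kqᵢ/rᵢ.
Distances from the field point to each charge: r₁ = 0.896 m, r₂ = 0.994 m, r₃ = 0.290 m, r₄ = 0.505 m.
V = k[(1.99×10⁻⁶)/(0.896) + (-7.06×10⁻⁶)/(0.994) + (-3.65×10⁻⁶)/(0.290) + (-8.49×10⁻⁶)/(0.505)] = -3.08×10⁵ V.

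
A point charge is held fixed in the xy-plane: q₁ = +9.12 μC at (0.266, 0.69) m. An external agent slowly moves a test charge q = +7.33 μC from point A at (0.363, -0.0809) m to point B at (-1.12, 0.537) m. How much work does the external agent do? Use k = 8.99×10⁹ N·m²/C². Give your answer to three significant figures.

-0.342 J

For quasistatic motion the external work equals the change in potential energy: W_ext = qΔV = q(V_B − V_A).
At A: distance to the source charge is 0.777 m; V_A = kq₁/r = 1.06×10⁵ V.
At B: distance to the source charge is 1.39 m; V_B = kq₁/r = 5.88×10⁴ V.
ΔV = V_B − V_A = -4.67×10⁴ V.
W_ext = qΔV = (7.33×10⁻⁶ C)(-4.67×10⁴ V) = -0.342 J.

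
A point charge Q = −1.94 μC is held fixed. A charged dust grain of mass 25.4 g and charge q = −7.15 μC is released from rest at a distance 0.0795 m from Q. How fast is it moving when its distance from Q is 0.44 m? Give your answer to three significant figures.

Only the electrostatic force acts, so mechanical energy is conserved: ½mv² = U₁ − U₂ = kQq(1/r₁ − 1/r₂).
U₁ − U₂ = (8.99×10⁹ N·m²/C²)(-1.94×10⁻⁶ C)(-7.15×10⁻⁶ C)(1/0.0795 − 1/0.440) = 1.29 J.
v = √(2·1.29/0.0254) = 10.1 m/s.

10.1 m/s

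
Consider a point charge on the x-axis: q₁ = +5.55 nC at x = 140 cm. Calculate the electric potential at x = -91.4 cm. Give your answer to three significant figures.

21.6 V

Electric potential is a scalar, so the contributions from each charge add algebraically: V = Σ kqᵢ/rᵢ.
V = k[(5.55×10⁻⁹)/(2.31)] = 21.6 V.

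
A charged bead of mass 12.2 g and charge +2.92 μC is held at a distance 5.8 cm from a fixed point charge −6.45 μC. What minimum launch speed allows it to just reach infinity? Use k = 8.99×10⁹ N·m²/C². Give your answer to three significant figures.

21.9 m/s

To just escape, total mechanical energy must reach zero at infinity: ½mv²_min + U = 0, so ½mv²_min = −U = |kQq|/r.
|U| = |kQq|/r = (8.99×10⁹ N·m²/C²)(6.45×10⁻⁶)(2.92×10⁻⁶)/(0.0580) = 2.92 J.
v_min = √(2|U|/m) = √(2·2.92/0.0122) = 21.9 m/s.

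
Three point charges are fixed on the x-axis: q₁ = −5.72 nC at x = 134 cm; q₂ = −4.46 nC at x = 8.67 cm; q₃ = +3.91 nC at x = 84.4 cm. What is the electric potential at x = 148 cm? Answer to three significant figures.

-341 V

Electric potential is a scalar, so the contributions from each charge add algebraically: V = Σ kqᵢ/rᵢ.
Distances from the field point to each charge: r₁ = 0.140 m, r₂ = 1.39 m, r₃ = 0.636 m.
V = k[(-5.72×10⁻⁹)/(0.140) + (-4.46×10⁻⁹)/(1.39) + (3.91×10⁻⁹)/(0.636)] = -341 V.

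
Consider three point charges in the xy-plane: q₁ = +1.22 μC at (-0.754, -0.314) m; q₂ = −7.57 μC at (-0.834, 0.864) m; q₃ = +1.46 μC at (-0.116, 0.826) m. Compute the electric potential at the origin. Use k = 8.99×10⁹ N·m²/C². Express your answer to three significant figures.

-2.75×10⁴ V

Electric potential is a scalar, so the contributions from each charge add algebraically: V = Σ kqᵢ/rᵢ.
Distances from the field point to each charge: r₁ = 0.817 m, r₂ = 1.20 m, r₃ = 0.834 m.
V = k[(1.22×10⁻⁶)/(0.817) + (-7.57×10⁻⁶)/(1.20) + (1.46×10⁻⁶)/(0.834)] = -2.75×10⁴ V.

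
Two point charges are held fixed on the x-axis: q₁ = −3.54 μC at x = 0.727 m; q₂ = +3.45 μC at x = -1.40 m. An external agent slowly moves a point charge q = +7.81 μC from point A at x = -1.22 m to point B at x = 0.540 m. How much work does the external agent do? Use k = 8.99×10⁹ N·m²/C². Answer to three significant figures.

For quasistatic motion the external work equals the change in potential energy: W_ext = qΔV = q(V_B − V_A).
At A: distances to the source charges are 1.95 m, 0.180 m; V_A = Σ kqᵢ/rᵢ = 1.56×10⁵ V.
At B: distances to the source charges are 0.187 m, 1.94 m; V_B = Σ kqᵢ/rᵢ = -1.54×10⁵ V.
ΔV = V_B − V_A = -3.10×10⁵ V.
W_ext = qΔV = (7.81×10⁻⁶ C)(-3.10×10⁵ V) = -2.42 J.

-2.42 J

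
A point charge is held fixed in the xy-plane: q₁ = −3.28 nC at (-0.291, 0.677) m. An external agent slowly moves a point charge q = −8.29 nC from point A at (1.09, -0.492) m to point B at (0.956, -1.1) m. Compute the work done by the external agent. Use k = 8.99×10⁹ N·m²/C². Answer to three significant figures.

-2.25×10⁻⁸ J

For quasistatic motion the external work equals the change in potential energy: W_ext = qΔV = q(V_B − V_A).
At A: distance to the source charge is 1.81 m; V_A = kq₁/r = -16.3 V.
At B: distance to the source charge is 2.17 m; V_B = kq₁/r = -13.6 V.
ΔV = V_B − V_A = 2.71 V.
W_ext = qΔV = (-8.29×10⁻⁹ C)(2.71 V) = -2.25×10⁻⁸ J.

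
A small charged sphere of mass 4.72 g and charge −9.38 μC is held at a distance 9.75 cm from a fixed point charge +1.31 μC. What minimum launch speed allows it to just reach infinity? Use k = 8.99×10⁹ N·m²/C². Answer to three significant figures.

To just escape, total mechanical energy must reach zero at infinity: ½mv²_min + U = 0, so ½mv²_min = −U = |kQq|/r.
|U| = |kQq|/r = (8.99×10⁹ N·m²/C²)(1.31×10⁻⁶)(9.38×10⁻⁶)/(0.0975) = 1.13 J.
v_min = √(2|U|/m) = √(2·1.13/4.72×10⁻³) = 21.9 m/s.

21.9 m/s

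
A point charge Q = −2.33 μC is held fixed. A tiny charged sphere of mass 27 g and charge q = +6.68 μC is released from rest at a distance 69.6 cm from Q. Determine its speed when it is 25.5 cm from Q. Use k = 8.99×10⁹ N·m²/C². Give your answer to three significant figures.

5.07 m/s

Only the electrostatic force acts, so mechanical energy is conserved: ½mv² = U₁ − U₂ = kQq(1/r₁ − 1/r₂).
U₁ − U₂ = (8.99×10⁹ N·m²/C²)(-2.33×10⁻⁶ C)(6.68×10⁻⁶ C)(1/0.696 − 1/0.255) = 0.348 J.
v = √(2·0.348/0.0270) = 5.07 m/s.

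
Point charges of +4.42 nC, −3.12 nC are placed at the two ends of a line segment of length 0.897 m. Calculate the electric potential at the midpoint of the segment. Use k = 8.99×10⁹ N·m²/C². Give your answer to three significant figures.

26.1 V

Electric potential is a scalar, so the contributions from each charge add algebraically: V = Σ kqᵢ/rᵢ.
Each charge is 0.449 m from the midpoint.
V = k[(4.42×10⁻⁹)/(0.449) + (-3.12×10⁻⁹)/(0.449)] = 26.1 V.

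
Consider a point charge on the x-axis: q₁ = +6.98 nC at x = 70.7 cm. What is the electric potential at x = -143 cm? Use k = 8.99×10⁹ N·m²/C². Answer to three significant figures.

29.4 V

Electric potential is a scalar, so the contributions from each charge add algebraically: V = Σ kqᵢ/rᵢ.
V = k[(6.98×10⁻⁹)/(2.14)] = 29.4 V.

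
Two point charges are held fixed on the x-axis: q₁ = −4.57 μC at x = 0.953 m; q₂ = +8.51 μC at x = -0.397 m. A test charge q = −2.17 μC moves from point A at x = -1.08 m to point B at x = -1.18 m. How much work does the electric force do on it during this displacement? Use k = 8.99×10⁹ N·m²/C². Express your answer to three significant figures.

-0.0290 J

The work done by the electric force is W_field = −ΔU = −q(V_B − V_A) = q(V_A − V_B).
At A: distances to the source charges are 2.03 m, 0.683 m; V_A = Σ kqᵢ/rᵢ = 9.18×10⁴ V.
At B: distances to the source charges are 2.13 m, 0.783 m; V_B = Σ kqᵢ/rᵢ = 7.84×10⁴ V.
ΔV = V_B − V_A = -1.34×10⁴ V.
W_field = −qΔV = −(-2.17×10⁻⁶ C)(-1.34×10⁴ V) = -0.0290 J.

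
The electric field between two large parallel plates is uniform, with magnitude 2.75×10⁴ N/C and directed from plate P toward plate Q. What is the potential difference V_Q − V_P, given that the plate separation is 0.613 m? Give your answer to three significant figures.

-1.69×10⁴ V

In a uniform field, potential decreases in the direction of E: ΔV = −E·d for a displacement d parallel to E.
Going from P to Q is a displacement of 0.613 m along the field, so V_Q − V_P = −Ed = -1.69×10⁴ V.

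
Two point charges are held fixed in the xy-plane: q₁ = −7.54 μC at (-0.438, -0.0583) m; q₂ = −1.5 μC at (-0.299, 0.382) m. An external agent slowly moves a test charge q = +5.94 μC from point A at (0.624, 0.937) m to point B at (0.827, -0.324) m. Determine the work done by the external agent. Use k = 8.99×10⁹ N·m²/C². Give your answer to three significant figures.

For quasistatic motion the external work equals the change in potential energy: W_ext = qΔV = q(V_B − V_A).
At A: distances to the source charges are 1.46 m, 1.08 m; V_A = Σ kqᵢ/rᵢ = -5.91×10⁴ V.
At B: distances to the source charges are 1.29 m, 1.33 m; V_B = Σ kqᵢ/rᵢ = -6.26×10⁴ V.
ΔV = V_B − V_A = -3490 V.
W_ext = qΔV = (5.94×10⁻⁶ C)(-3490 V) = -0.0208 J.

-0.0208 J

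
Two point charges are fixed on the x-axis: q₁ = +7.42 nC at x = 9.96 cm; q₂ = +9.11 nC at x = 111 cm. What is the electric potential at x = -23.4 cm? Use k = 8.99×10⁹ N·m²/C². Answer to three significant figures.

261 V

Electric potential is a scalar, so the contributions from each charge add algebraically: V = Σ kqᵢ/rᵢ.
Distances from the field point to each charge: r₁ = 0.334 m, r₂ = 1.34 m.
V = k[(7.42×10⁻⁹)/(0.334) + (9.11×10⁻⁹)/(1.34)] = 261 V.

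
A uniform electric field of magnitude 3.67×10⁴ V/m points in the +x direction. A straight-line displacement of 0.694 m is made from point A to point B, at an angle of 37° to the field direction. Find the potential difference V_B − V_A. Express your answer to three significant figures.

-2.03×10⁴ V

Only the component of displacement along E changes the potential: ΔV = −E·d·cosθ.
ΔV = −(3.67×10⁴ V/m)(0.694 m)cos37° = -2.03×10⁴ V.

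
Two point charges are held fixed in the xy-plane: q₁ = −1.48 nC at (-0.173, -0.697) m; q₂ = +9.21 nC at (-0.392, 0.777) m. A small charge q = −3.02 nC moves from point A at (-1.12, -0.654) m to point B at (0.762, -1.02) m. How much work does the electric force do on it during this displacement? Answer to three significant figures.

The work done by the electric force is W_field = −ΔU = −q(V_B − V_A) = q(V_A − V_B).
At A: distances to the source charges are 0.948 m, 1.61 m; V_A = Σ kqᵢ/rᵢ = 37.5 V.
At B: distances to the source charges are 0.989 m, 2.14 m; V_B = Σ kqᵢ/rᵢ = 25.3 V.
ΔV = V_B − V_A = -12.2 V.
W_field = −qΔV = −(-3.02×10⁻⁹ C)(-12.2 V) = -3.69×10⁻⁸ J.

-3.69×10⁻⁸ J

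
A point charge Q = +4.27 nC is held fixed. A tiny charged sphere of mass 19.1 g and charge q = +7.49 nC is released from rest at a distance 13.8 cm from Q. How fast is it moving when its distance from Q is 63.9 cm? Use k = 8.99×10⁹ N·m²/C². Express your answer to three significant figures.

Only the electrostatic force acts, so mechanical energy is conserved: ½mv² = U₁ − U₂ = kQq(1/r₁ − 1/r₂).
U₁ − U₂ = (8.99×10⁹ N·m²/C²)(4.27×10⁻⁹ C)(7.49×10⁻⁹ C)(1/0.138 − 1/0.639) = 1.63×10⁻⁶ J.
v = √(2·1.63×10⁻⁶/0.0191) = 0.0131 m/s.

0.0131 m/s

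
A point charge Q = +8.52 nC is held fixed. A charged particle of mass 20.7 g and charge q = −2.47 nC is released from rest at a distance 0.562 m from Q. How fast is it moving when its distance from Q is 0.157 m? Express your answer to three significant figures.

9.16×10⁻³ m/s

Only the electrostatic force acts, so mechanical energy is conserved: ½mv² = U₁ − U₂ = kQq(1/r₁ − 1/r₂).
U₁ − U₂ = (8.99×10⁹ N·m²/C²)(8.52×10⁻⁹ C)(-2.47×10⁻⁹ C)(1/0.562 − 1/0.157) = 8.68×10⁻⁷ J.
v = √(2·8.68×10⁻⁷/0.0207) = 9.16×10⁻³ m/s.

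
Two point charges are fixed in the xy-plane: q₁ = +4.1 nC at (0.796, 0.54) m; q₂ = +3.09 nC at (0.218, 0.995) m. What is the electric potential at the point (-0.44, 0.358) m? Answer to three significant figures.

The total potential is the scalar sum of each charge's contribution, V = Σ kqᵢ/rᵢ.
Distances from the field point to each charge: r₁ = 1.25 m, r₂ = 0.916 m.
V = k[(4.10×10⁻⁹)/(1.25) + (3.09×10⁻⁹)/(0.916)] = 59.8 V.

59.8 V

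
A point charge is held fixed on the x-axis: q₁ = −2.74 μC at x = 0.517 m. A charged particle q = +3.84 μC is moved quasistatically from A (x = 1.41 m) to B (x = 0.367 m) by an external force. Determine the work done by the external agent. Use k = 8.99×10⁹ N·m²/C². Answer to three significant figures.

For quasistatic motion the external work equals the change in potential energy: W_ext = qΔV = q(V_B − V_A).
At A: distance to the source charge is 0.893 m; V_A = kq₁/r = -2.76×10⁴ V.
At B: distance to the source charge is 0.150 m; V_B = kq₁/r = -1.64×10⁵ V.
ΔV = V_B − V_A = -1.37×10⁵ V.
W_ext = qΔV = (3.84×10⁻⁶ C)(-1.37×10⁵ V) = -0.525 J.

-0.525 J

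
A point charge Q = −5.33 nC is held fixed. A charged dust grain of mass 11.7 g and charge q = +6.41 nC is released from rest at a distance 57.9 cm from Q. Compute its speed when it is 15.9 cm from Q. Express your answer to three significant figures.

Only the electrostatic force acts, so mechanical energy is conserved: ½mv² = U₁ − U₂ = kQq(1/r₁ − 1/r₂).
U₁ − U₂ = (8.99×10⁹ N·m²/C²)(-5.33×10⁻⁹ C)(6.41×10⁻⁹ C)(1/0.579 − 1/0.159) = 1.40×10⁻⁶ J.
v = √(2·1.40×10⁻⁶/0.0117) = 0.0155 m/s.

0.0155 m/s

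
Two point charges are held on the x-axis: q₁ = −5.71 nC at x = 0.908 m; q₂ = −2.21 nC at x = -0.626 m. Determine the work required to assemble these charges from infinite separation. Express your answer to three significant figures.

7.40×10⁻⁸ J

The work to assemble the configuration equals its total potential energy, U = Σ kqᵢqⱼ/rᵢⱼ over all pairs.
Pair separations: r₁₂ = 1.53 m.
U = (7.40×10⁻⁸) = 7.40×10⁻⁸ J.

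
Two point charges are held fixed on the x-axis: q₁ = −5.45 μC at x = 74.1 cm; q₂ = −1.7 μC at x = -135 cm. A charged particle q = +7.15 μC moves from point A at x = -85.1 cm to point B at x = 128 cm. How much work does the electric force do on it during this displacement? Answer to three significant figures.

The work done by the electric force is W_field = −ΔU = −q(V_B − V_A) = q(V_A − V_B).
At A: distances to the source charges are 1.59 m, 0.499 m; V_A = Σ kqᵢ/rᵢ = -6.14×10⁴ V.
At B: distances to the source charges are 0.539 m, 2.63 m; V_B = Σ kqᵢ/rᵢ = -9.67×10⁴ V.
ΔV = V_B − V_A = -3.53×10⁴ V.
W_field = −qΔV = −(7.15×10⁻⁶ C)(-3.53×10⁴ V) = 0.252 J.

0.252 J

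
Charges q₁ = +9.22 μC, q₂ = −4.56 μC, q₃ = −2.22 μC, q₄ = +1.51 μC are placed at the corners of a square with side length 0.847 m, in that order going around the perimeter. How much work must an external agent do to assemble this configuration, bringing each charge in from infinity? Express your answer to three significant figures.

The work to assemble the configuration equals its total potential energy, U = Σ kqᵢqⱼ/rᵢⱼ over all pairs.
The four side pairs have separation 0.847 m and the two diagonal pairs 1.20 m.
Summing all 6 pair terms gives U = -0.432 J.

-0.432 J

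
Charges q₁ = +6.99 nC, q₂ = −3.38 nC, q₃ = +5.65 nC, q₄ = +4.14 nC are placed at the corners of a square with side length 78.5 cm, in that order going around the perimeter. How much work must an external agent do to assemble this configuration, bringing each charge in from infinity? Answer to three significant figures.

3.17×10⁻⁷ J

The assembly work is the sum of pairwise potential energies, U = Σ_{i<j} kqᵢqⱼ/rᵢⱼ.
The four side pairs have separation 0.785 m and the two diagonal pairs 1.11 m.
Summing all 6 pair terms gives U = 3.17×10⁻⁷ J.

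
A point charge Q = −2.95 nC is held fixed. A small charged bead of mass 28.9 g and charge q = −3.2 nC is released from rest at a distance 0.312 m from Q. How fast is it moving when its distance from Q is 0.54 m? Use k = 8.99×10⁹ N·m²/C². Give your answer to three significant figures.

Only the electrostatic force acts, so mechanical energy is conserved: ½mv² = U₁ − U₂ = kQq(1/r₁ − 1/r₂).
U₁ − U₂ = (8.99×10⁹ N·m²/C²)(-2.95×10⁻⁹ C)(-3.20×10⁻⁹ C)(1/0.312 − 1/0.540) = 1.15×10⁻⁷ J.
v = √(2·1.15×10⁻⁷/0.0289) = 2.82×10⁻³ m/s.

2.82×10⁻³ m/s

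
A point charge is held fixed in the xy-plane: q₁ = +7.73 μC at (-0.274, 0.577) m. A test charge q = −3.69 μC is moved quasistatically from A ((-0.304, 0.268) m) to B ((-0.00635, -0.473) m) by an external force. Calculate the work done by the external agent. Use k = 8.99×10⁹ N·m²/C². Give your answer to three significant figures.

For quasistatic motion the external work equals the change in potential energy: W_ext = qΔV = q(V_B − V_A).
At A: distance to the source charge is 0.310 m; V_A = kq₁/r = 2.24×10⁵ V.
At B: distance to the source charge is 1.08 m; V_B = kq₁/r = 6.41×10⁴ V.
ΔV = V_B − V_A = -1.60×10⁵ V.
W_ext = qΔV = (-3.69×10⁻⁶ C)(-1.60×10⁵ V) = 0.589 J.

0.589 J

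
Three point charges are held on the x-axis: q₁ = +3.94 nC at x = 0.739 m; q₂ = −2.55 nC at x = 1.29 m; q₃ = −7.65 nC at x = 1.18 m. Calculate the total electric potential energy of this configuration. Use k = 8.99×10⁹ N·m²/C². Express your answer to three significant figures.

8.16×10⁻⁷ J

The assembly work is the sum of pairwise potential energies, U = Σ_{i<j} kqᵢqⱼ/rᵢⱼ.
Pair separations: r₁₂ = 0.551 m, r₁₃ = 0.441 m, r₂₃ = 0.110 m.
U = (-1.64×10⁻⁷) + (-6.14×10⁻⁷) + (1.59×10⁻⁶) = 8.16×10⁻⁷ J.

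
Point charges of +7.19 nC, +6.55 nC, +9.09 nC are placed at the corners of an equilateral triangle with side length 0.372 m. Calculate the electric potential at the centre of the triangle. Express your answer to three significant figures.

956 V

Electric potential is a scalar, so the contributions from each charge add algebraically: V = Σ kqᵢ/rᵢ.
The distance from each vertex to the centroid is a/√3 = 0.215 m.
V = k[(7.19×10⁻⁹)/(0.215) + (6.55×10⁻⁹)/(0.215) + (9.09×10⁻⁹)/(0.215)] = 956 V.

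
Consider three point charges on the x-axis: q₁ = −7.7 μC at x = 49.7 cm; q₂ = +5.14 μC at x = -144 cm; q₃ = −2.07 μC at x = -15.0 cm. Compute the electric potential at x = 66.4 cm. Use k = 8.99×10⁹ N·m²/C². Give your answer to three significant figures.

Electric potential is a scalar, so the contributions from each charge add algebraically: V = Σ kqᵢ/rᵢ.
Distances from the field point to each charge: r₁ = 0.167 m, r₂ = 2.10 m, r₃ = 0.814 m.
V = k[(-7.70×10⁻⁶)/(0.167) + (5.14×10⁻⁶)/(2.10) + (-2.07×10⁻⁶)/(0.814)] = -4.15×10⁵ V.

-4.15×10⁵ V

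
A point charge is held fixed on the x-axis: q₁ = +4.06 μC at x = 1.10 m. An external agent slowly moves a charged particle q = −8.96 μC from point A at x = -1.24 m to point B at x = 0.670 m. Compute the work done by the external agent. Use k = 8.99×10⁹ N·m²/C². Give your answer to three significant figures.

-0.621 J

For quasistatic motion the external work equals the change in potential energy: W_ext = qΔV = q(V_B − V_A).
At A: distance to the source charge is 2.34 m; V_A = kq₁/r = 1.56×10⁴ V.
At B: distance to the source charge is 0.430 m; V_B = kq₁/r = 8.49×10⁴ V.
ΔV = V_B − V_A = 6.93×10⁴ V.
W_ext = qΔV = (-8.96×10⁻⁶ C)(6.93×10⁴ V) = -0.621 J.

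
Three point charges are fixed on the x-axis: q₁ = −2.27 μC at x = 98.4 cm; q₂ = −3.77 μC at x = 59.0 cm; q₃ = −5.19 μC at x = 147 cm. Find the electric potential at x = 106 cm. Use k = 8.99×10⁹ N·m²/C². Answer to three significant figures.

Electric potential is a scalar, so the contributions from each charge add algebraically: V = Σ kqᵢ/rᵢ.
Distances from the field point to each charge: r₁ = 0.0760 m, r₂ = 0.470 m, r₃ = 0.410 m.
V = k[(-2.27×10⁻⁶)/(0.0760) + (-3.77×10⁻⁶)/(0.470) + (-5.19×10⁻⁶)/(0.410)] = -4.54×10⁵ V.

-4.54×10⁵ V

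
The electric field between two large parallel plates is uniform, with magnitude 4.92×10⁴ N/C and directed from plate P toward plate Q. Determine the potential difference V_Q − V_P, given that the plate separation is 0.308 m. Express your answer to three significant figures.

-1.52×10⁴ V

In a uniform field, potential decreases in the direction of E: ΔV = −E·d for a displacement d parallel to E.
Going from P to Q is a displacement of 0.308 m along the field, so V_Q − V_P = −Ed = -1.52×10⁴ V.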